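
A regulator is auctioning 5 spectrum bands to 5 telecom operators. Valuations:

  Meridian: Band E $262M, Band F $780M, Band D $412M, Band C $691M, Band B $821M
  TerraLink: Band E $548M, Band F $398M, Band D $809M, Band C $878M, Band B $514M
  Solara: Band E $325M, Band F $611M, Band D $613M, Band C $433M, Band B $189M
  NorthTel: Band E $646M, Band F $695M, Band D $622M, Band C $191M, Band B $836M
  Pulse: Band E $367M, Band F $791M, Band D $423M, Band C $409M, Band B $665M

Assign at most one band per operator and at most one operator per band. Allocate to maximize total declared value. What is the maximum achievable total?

Max total: $3749M

Optimal: Meridian→Band B ($821M), TerraLink→Band C ($878M), Solara→Band D ($613M), NorthTel→Band E ($646M), Pulse→Band F ($791M) — total 821+878+613+646+791 = $3749M.
Row-greedy (each operator in turn takes its best remaining band) gives $3374M, worse by 375.
Swapping Pulse↔TerraLink (Pulse→Band C $409M, TerraLink→Band F $398M) loses 862.
No other one-to-one assignment exceeds $3749M.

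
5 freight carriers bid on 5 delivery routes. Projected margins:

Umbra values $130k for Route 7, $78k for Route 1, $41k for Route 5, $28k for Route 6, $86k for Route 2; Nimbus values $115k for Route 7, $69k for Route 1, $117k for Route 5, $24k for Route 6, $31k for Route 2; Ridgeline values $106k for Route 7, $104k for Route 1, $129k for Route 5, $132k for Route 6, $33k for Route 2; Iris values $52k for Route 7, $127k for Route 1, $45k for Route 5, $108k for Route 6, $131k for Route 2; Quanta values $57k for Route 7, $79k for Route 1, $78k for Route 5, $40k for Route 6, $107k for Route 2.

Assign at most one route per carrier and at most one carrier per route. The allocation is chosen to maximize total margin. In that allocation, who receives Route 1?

Optimal: Umbra→Route 7 ($130k), Nimbus→Route 5 ($117k), Ridgeline→Route 6 ($132k), Iris→Route 1 ($127k), Quanta→Route 2 ($107k) — total 130+117+132+127+107 = $613k.
Row-greedy (each carrier in turn takes its best remaining route) gives $589k, worse by 24.
Next-best assignment: Umbra→Route 7, Nimbus→Route 5, Ridgeline→Route 6, Iris→Route 2, Quanta→Route 1 = $589k.
Swapping Nimbus↔Ridgeline (Nimbus→Route 6 $24k, Ridgeline→Route 5 $129k) loses 96.
Iris's own top route is Route 2 ($131k), but forcing Iris→Route 2 and reassigning the rest optimally gives only $589k — worse by 24.

Iris receives Route 1.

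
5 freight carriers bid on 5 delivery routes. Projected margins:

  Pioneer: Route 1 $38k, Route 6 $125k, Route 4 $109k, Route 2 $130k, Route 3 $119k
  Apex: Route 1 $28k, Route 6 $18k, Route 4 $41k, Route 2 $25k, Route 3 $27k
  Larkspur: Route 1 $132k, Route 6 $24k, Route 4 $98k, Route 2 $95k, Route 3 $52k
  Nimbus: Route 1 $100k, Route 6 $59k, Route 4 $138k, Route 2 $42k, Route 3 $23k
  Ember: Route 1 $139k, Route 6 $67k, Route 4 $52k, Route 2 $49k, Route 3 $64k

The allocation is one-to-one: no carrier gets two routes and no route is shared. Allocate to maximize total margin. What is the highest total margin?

Maximum total: $524k

This is a one-to-one assignment (maximum-weight bipartite matching).
Optimal: Pioneer→Route 6 ($125k), Apex→Route 3 ($27k), Larkspur→Route 2 ($95k), Nimbus→Route 4 ($138k), Ember→Route 1 ($139k) — total 125+27+95+138+139 = $524k.
Max-entry greedy (repeatedly take the single best remaining cell) gives $477k, worse by 47.
No other one-to-one assignment exceeds $524k.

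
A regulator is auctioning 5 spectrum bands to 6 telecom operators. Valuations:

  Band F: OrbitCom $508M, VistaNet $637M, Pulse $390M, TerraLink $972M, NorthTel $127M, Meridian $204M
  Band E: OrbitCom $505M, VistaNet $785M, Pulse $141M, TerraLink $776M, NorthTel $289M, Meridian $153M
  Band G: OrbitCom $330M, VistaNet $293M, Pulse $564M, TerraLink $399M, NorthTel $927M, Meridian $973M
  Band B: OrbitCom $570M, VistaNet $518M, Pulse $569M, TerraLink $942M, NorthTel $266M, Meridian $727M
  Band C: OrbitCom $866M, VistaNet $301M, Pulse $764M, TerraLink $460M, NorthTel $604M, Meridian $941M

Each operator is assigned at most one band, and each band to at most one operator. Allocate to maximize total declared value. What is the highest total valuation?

This is the linear assignment problem.
Optimal: TerraLink→Band F ($972M), VistaNet→Band E ($785M), NorthTel→Band G ($927M), Meridian→Band B ($727M), OrbitCom→Band C ($866M) — total 972+785+927+727+866 = $4277M.
Max-entry greedy (repeatedly take the single best remaining cell) gives $4165M, worse by 112.
Checked against all permutations: $4277M is optimal.

Max total: $4277M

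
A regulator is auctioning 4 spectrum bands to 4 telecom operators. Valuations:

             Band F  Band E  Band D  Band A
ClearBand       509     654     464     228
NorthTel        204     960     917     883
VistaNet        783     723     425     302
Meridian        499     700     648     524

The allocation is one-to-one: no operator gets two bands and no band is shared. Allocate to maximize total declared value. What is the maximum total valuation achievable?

Max total: $2968M

Optimal: ClearBand→Band E ($654M), NorthTel→Band A ($883M), VistaNet→Band F ($783M), Meridian→Band D ($648M) — total 654+883+783+648 = $2968M.
Row-greedy (each operator in turn takes its best remaining band) gives $2878M, worse by 90.
Next-best assignment: ClearBand→Band E, NorthTel→Band D, VistaNet→Band F, Meridian→Band A = $2878M.
Swapping VistaNet↔NorthTel (VistaNet→Band A $302M, NorthTel→Band F $204M) loses 1160.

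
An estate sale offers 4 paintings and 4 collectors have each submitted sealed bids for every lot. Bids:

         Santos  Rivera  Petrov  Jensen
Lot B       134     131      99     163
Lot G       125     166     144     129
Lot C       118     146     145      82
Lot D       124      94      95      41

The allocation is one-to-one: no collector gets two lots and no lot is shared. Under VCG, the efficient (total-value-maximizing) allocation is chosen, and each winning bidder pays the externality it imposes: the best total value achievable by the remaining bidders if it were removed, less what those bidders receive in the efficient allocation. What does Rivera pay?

Rivera pays $1.

Efficient allocation: Santos→Lot D ($124), Rivera→Lot G ($166), Petrov→Lot C ($145), Jensen→Lot B ($163); total welfare W = $598.
Rivera receives Lot G at value $166, so the others get W − 166 = $432.
Without Rivera: best allocation of the remaining 3 bidders over all 4 lots is Santos→Lot G ($125), Petrov→Lot C ($145), Jensen→Lot B ($163), total $433.
VCG payment = (others' best without Rivera) − (others' welfare with Rivera) = 433 − 432 = $1.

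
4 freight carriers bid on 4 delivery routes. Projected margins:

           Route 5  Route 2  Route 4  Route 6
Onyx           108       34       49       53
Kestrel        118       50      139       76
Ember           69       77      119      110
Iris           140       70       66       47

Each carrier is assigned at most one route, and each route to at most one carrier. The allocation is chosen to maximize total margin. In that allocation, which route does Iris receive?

Optimal: Onyx→Route 5 ($108k), Kestrel→Route 4 ($139k), Ember→Route 6 ($110k), Iris→Route 2 ($70k) — total 108+139+110+70 = $427k.
Column-greedy (each route in turn goes to its best remaining carrier) gives $409k, worse by 18.
Next-best assignment: Onyx→Route 2, Kestrel→Route 4, Ember→Route 6, Iris→Route 5 = $423k.
Every other assignment is strictly worse.
Iris's own top route is Route 5 ($140k), but forcing Iris→Route 5 and reassigning the rest optimally gives only $423k — worse by 4.

Iris receives Route 2.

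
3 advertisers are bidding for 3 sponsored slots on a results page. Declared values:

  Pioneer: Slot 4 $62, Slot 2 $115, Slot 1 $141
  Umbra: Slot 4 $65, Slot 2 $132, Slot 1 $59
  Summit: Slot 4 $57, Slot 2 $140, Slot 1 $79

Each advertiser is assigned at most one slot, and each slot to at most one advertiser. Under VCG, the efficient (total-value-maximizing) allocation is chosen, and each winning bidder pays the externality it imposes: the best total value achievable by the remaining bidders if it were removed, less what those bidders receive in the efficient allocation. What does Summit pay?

Summit pays $67.

Efficient allocation: Pioneer→Slot 1 ($141), Umbra→Slot 4 ($65), Summit→Slot 2 ($140); total welfare W = $346.
Summit receives Slot 2 at value $140, so the others get W − 140 = $206.
Without Summit: best allocation of the remaining 2 bidders over all 3 slots is Pioneer→Slot 1 ($141), Umbra→Slot 2 ($132), total $273.
VCG payment = (others' best without Summit) − (others' welfare with Summit) = 273 − 206 = $67.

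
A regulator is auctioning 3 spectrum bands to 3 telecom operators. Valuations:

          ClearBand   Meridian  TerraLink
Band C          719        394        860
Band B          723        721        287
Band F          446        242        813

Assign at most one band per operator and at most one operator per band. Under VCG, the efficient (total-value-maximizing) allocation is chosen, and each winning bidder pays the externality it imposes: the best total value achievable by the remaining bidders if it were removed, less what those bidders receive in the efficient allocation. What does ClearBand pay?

Efficient allocation: ClearBand→Band C ($719M), Meridian→Band B ($721M), TerraLink→Band F ($813M); total welfare W = $2253M.
ClearBand receives Band C at value $719M, so the others get W − 719 = $1534M.
Without ClearBand: best allocation of the remaining 2 bidders over all 3 bands is Meridian→Band B ($721M), TerraLink→Band C ($860M), total $1581M.
VCG payment = (others' best without ClearBand) − (others' welfare with ClearBand) = 1581 − 1534 = $47M.

ClearBand pays $47M.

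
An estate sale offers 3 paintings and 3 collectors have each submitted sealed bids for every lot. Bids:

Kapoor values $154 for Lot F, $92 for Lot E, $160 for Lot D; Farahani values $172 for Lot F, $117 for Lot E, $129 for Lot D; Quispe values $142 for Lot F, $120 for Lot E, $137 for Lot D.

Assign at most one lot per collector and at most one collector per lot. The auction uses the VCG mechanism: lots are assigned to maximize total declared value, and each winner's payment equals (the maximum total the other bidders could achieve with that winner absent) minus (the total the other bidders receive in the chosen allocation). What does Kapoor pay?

Kapoor pays $17.

Efficient allocation: Kapoor→Lot D ($160), Farahani→Lot F ($172), Quispe→Lot E ($120); total welfare W = $452.
Kapoor receives Lot D at value $160, so the others get W − 160 = $292.
Without Kapoor: best allocation of the remaining 2 bidders over all 3 lots is Farahani→Lot F ($172), Quispe→Lot D ($137), total $309.
VCG payment = (others' best without Kapoor) − (others' welfare with Kapoor) = 309 − 292 = $17.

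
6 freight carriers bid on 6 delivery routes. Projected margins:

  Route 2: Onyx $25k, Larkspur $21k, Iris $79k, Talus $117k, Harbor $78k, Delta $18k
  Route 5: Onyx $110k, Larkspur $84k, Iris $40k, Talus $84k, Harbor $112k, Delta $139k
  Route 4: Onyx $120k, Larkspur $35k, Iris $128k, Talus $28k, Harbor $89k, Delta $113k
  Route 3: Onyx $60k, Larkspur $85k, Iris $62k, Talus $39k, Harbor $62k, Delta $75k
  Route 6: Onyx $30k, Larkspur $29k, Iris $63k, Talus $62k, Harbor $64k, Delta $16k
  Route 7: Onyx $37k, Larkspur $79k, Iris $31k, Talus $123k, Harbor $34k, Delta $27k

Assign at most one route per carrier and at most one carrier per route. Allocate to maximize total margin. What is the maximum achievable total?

This is the linear assignment problem.
Optimal: Onyx→Route 4 ($120k), Larkspur→Route 3 ($85k), Iris→Route 2 ($79k), Talus→Route 7 ($123k), Harbor→Route 6 ($64k), Delta→Route 5 ($139k) — total 120+85+79+123+64+139 = $610k.
Row-greedy (each carrier in turn takes its best remaining route) gives $535k, worse by 75.

Max total: $610k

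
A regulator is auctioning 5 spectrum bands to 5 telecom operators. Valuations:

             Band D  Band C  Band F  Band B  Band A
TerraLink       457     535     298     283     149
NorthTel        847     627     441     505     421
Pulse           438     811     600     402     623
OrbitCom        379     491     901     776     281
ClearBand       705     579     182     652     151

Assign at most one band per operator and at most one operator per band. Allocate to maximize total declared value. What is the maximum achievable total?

Maximum total: $3558M

Optimal: TerraLink→Band C ($535M), NorthTel→Band D ($847M), Pulse→Band A ($623M), OrbitCom→Band F ($901M), ClearBand→Band B ($652M) — total 535+847+623+901+652 = $3558M.
Max-entry greedy (repeatedly take the single best remaining cell) gives $3360M, worse by 198.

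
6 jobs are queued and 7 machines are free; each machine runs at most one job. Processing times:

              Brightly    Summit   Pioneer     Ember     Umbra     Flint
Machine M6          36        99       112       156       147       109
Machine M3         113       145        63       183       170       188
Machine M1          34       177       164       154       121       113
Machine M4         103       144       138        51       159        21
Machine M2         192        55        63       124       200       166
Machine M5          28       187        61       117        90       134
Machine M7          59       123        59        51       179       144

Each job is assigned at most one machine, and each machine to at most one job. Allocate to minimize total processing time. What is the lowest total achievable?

Min total: 314 min

Optimal: Brightly→Machine M1 (34 min), Summit→Machine M2 (55 min), Pioneer→Machine M3 (63 min), Ember→Machine M7 (51 min), Umbra→Machine M5 (90 min), Flint→Machine M4 (21 min) — total 34+55+63+51+90+21 = 314 min.
Column-greedy (each machine in turn goes to its cheapest remaining job) gives 408 min, worse by 94.
Next-best assignment: Brightly→Machine M6, Summit→Machine M2, Pioneer→Machine M3, Ember→Machine M7, Umbra→Machine M5, Flint→Machine M4 = 316 min.
Swapping Summit↔Flint (Summit→Machine M4 144 min, Flint→Machine M2 166 min) adds 234.
No other one-to-one assignment undercuts 314 min.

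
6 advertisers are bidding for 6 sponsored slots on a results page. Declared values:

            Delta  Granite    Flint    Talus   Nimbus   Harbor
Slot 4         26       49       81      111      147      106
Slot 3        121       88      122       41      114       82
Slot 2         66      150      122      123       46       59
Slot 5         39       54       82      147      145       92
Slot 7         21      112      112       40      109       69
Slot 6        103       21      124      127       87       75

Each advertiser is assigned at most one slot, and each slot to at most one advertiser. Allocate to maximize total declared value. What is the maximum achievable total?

Optimal: Delta→Slot 3 ($121), Granite→Slot 2 ($150), Flint→Slot 7 ($112), Talus→Slot 6 ($127), Nimbus→Slot 5 ($145), Harbor→Slot 4 ($106) — total 121+150+112+127+145+106 = $761.
Max-entry greedy (repeatedly take the single best remaining cell) gives $758, worse by 3.
Swapping Delta↔Talus (Delta→Slot 6 $103, Talus→Slot 3 $41) loses 104.

Maximum total: $761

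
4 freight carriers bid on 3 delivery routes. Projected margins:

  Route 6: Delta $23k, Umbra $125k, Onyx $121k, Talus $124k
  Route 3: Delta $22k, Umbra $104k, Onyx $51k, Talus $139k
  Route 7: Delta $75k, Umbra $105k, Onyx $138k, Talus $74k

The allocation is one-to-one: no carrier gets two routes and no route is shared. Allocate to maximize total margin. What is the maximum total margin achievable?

Optimal: Umbra→Route 6 ($125k), Talus→Route 3 ($139k), Onyx→Route 7 ($138k) — total 125+139+138 = $402k.
Row-greedy (each carrier in turn takes its best remaining route) gives $251k, worse by 151.

Max total: $402k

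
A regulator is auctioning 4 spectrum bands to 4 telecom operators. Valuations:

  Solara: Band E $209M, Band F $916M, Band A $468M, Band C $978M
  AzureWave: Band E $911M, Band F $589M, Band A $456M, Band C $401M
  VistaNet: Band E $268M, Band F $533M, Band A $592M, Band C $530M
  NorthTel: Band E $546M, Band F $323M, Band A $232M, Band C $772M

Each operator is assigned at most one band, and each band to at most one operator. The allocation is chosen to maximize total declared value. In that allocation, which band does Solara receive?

Solara receives Band F.

Optimal: Solara→Band F ($916M), AzureWave→Band E ($911M), VistaNet→Band A ($592M), NorthTel→Band C ($772M) — total 916+911+592+772 = $3191M.
Row-greedy (each operator in turn takes its best remaining band) gives $2804M, worse by 387.
Solara's own top band is Band C ($978M), but forcing Solara→Band C and reassigning the rest optimally gives only $2804M — worse by 387.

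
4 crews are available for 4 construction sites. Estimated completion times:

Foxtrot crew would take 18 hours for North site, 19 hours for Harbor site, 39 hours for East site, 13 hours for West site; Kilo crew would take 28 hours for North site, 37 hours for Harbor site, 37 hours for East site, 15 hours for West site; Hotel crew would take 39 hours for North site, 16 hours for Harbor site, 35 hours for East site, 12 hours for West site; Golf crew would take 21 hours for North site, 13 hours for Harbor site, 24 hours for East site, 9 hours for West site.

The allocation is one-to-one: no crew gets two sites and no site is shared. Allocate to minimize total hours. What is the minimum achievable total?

Minimum total: 73 hours

Optimal: Foxtrot crew→North site (18 hours), Kilo crew→West site (15 hours), Hotel crew→Harbor site (16 hours), Golf crew→East site (24 hours) — total 18+15+16+24 = 73 hours.
Next-best assignment: Foxtrot crew→North site, Kilo crew→East site, Hotel crew→Harbor site, Golf crew→West site = 80 hours.
Swapping Hotel crew↔Foxtrot crew (Hotel crew→North site 39 hours, Foxtrot crew→Harbor site 19 hours) adds 24.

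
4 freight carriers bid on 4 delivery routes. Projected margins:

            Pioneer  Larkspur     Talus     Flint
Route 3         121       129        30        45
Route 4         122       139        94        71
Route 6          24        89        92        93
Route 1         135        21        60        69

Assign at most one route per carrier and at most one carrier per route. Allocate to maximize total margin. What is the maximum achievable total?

Max total: $451k

This is a one-to-one assignment (maximum-weight bipartite matching).
Optimal: Pioneer→Route 1 ($135k), Larkspur→Route 3 ($129k), Talus→Route 4 ($94k), Flint→Route 6 ($93k) — total 135+129+94+93 = $451k.
Row-greedy (each carrier in turn takes its best remaining route) gives $411k, worse by 40.
Checked against all permutations: $451k is optimal.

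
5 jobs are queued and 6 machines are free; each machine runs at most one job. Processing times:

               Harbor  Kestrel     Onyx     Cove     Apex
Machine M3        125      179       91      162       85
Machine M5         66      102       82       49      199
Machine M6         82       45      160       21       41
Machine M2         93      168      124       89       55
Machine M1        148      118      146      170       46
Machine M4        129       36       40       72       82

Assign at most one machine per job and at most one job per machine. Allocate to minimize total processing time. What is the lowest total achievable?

Min total: 260 min

This is a one-to-one assignment (minimum-cost bipartite matching).
Optimal: Harbor→Machine M5 (66 min), Kestrel→Machine M4 (36 min), Onyx→Machine M3 (91 min), Cove→Machine M6 (21 min), Apex→Machine M1 (46 min) — total 66+36+91+21+46 = 260 min.
Column-greedy (each machine in turn goes to its cheapest remaining job) gives 418 min, worse by 158.
Next-best assignment: Harbor→Machine M5, Kestrel→Machine M4, Onyx→Machine M3, Cove→Machine M6, Apex→Machine M2 = 269 min.
No other one-to-one assignment undercuts 260 min.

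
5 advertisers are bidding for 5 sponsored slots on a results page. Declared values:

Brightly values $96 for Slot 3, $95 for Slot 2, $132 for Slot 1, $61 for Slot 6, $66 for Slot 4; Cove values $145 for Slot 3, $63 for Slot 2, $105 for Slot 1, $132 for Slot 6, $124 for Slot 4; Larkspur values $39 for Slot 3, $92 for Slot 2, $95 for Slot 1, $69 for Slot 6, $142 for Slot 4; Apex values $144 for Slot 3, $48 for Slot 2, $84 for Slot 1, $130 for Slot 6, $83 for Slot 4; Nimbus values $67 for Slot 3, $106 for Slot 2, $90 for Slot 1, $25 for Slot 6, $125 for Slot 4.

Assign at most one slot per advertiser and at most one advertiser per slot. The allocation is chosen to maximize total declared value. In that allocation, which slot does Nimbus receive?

This is the linear assignment problem.
Optimal: Brightly→Slot 1 ($132), Cove→Slot 6 ($132), Larkspur→Slot 4 ($142), Apex→Slot 3 ($144), Nimbus→Slot 2 ($106) — total 132+132+142+144+106 = $656.
Column-greedy (each slot in turn goes to its best remaining advertiser) gives $655, worse by 1.
Next-best assignment: Brightly→Slot 1, Cove→Slot 3, Larkspur→Slot 4, Apex→Slot 6, Nimbus→Slot 2 = $655.
No other one-to-one assignment exceeds $656.
Nimbus's own top slot is Slot 4 ($125), but forcing Nimbus→Slot 4 and reassigning the rest optimally gives only $625 — worse by 31.

Nimbus receives Slot 2.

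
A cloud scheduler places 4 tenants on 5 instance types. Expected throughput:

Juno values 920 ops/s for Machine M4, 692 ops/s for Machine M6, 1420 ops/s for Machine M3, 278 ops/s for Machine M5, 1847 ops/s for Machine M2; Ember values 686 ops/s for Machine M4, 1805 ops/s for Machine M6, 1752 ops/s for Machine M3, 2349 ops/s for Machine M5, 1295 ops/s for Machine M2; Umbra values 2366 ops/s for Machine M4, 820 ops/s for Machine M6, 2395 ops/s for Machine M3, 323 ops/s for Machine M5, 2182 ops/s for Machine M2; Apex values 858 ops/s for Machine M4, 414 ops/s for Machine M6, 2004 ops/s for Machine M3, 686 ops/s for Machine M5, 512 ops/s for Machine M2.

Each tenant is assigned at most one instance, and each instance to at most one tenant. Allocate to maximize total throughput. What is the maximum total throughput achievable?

Maximum total: 8566 ops/s

Optimal: Juno→Machine M2 (1847 ops/s), Ember→Machine M5 (2349 ops/s), Umbra→Machine M4 (2366 ops/s), Apex→Machine M3 (2004 ops/s) — total 1847+2349+2366+2004 = 8566 ops/s.
Column-greedy (each instance in turn goes to its best remaining tenant) gives 6453 ops/s, worse by 2113.
Next-best assignment: Juno→Machine M2, Ember→Machine M6, Umbra→Machine M4, Apex→Machine M3 = 8022 ops/s.
Checked against all permutations: 8566 ops/s is optimal.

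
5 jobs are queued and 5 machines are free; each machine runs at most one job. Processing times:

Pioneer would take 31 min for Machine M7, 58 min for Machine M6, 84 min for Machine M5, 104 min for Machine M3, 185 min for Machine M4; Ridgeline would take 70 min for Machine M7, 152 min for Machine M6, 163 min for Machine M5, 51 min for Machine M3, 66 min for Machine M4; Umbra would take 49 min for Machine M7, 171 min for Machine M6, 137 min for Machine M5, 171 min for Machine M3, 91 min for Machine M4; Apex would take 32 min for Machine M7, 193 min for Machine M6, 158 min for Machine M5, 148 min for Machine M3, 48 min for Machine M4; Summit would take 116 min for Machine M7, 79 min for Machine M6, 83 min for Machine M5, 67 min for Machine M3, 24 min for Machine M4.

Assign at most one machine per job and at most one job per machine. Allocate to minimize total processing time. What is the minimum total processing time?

Minimum total: 289 min

Optimal: Pioneer→Machine M6 (58 min), Ridgeline→Machine M3 (51 min), Umbra→Machine M7 (49 min), Apex→Machine M4 (48 min), Summit→Machine M5 (83 min) — total 58+51+49+48+83 = 289 min.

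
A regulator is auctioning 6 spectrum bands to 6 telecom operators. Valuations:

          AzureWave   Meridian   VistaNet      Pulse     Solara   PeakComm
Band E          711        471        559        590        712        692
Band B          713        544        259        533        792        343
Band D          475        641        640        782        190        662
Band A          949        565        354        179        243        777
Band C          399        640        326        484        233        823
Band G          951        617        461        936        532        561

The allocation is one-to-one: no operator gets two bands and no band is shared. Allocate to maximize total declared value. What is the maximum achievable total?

Optimal: AzureWave→Band A ($949M), Meridian→Band D ($641M), VistaNet→Band E ($559M), Pulse→Band G ($936M), Solara→Band B ($792M), PeakComm→Band C ($823M) — total 949+641+559+936+792+823 = $4700M.
Column-greedy (each band in turn goes to its best remaining operator) gives $4085M, worse by 615.
Every other assignment is strictly worse.

Maximum total: $4700M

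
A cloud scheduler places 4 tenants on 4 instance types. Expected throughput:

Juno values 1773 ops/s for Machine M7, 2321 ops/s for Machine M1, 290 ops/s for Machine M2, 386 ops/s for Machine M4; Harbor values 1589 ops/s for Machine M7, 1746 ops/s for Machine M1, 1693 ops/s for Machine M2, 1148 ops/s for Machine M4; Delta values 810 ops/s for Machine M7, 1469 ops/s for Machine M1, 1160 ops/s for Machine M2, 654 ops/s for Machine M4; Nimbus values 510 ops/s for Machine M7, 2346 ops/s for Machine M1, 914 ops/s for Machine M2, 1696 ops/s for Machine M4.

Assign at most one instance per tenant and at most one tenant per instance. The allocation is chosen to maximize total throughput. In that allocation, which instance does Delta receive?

Delta receives Machine M2.

This is a one-to-one assignment (maximum-weight bipartite matching).
Optimal: Juno→Machine M1 (2321 ops/s), Harbor→Machine M7 (1589 ops/s), Delta→Machine M2 (1160 ops/s), Nimbus→Machine M4 (1696 ops/s) — total 2321+1589+1160+1696 = 6766 ops/s.
Row-greedy (each tenant in turn takes its best remaining instance) gives 6520 ops/s, worse by 246.
Checked against all permutations: 6766 ops/s is optimal.
Delta's own top instance is Machine M1 (1469 ops/s), but forcing Delta→Machine M1 and reassigning the rest optimally gives only 6631 ops/s — worse by 135.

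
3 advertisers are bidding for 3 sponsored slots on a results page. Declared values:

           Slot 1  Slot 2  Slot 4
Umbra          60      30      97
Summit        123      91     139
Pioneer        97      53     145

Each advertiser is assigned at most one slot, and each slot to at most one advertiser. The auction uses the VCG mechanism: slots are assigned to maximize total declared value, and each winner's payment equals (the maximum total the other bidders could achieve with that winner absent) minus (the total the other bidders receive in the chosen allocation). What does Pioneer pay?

Pioneer pays $67.

Efficient allocation: Umbra→Slot 2 ($30), Summit→Slot 1 ($123), Pioneer→Slot 4 ($145); total welfare W = $298.
Pioneer receives Slot 4 at value $145, so the others get W − 145 = $153.
Without Pioneer: best allocation of the remaining 2 bidders over all 3 slots is Umbra→Slot 4 ($97), Summit→Slot 1 ($123), total $220.
VCG payment = (others' best without Pioneer) − (others' welfare with Pioneer) = 220 − 153 = $67.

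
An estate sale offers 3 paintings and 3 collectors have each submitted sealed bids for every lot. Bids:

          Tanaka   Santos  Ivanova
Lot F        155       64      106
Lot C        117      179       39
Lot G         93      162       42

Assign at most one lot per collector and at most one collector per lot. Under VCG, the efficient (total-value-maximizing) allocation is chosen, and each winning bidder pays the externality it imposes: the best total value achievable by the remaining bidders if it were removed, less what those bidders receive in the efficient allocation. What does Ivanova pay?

Efficient allocation: Tanaka→Lot C ($117), Santos→Lot G ($162), Ivanova→Lot F ($106); total welfare W = $385.
Ivanova receives Lot F at value $106, so the others get W − 106 = $279.
Without Ivanova: best allocation of the remaining 2 bidders over all 3 lots is Tanaka→Lot F ($155), Santos→Lot C ($179), total $334.
VCG payment = (others' best without Ivanova) − (others' welfare with Ivanova) = 334 − 279 = $55.

Ivanova pays $55.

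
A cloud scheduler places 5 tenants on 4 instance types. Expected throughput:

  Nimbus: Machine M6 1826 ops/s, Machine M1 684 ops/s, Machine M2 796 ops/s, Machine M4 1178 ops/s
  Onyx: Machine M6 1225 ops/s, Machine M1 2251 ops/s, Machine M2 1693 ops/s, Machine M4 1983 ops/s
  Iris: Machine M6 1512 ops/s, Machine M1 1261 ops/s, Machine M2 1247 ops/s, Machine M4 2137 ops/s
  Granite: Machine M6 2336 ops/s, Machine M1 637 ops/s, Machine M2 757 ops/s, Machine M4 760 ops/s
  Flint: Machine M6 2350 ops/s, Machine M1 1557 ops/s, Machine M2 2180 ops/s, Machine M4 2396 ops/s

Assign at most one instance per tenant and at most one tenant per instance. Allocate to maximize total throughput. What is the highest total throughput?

Optimal: Granite→Machine M6 (2336 ops/s), Onyx→Machine M1 (2251 ops/s), Flint→Machine M2 (2180 ops/s), Iris→Machine M4 (2137 ops/s) — total 2336+2251+2180+2137 = 8904 ops/s.
Max-entry greedy (repeatedly take the single best remaining cell) gives 8230 ops/s, worse by 674.
Swapping Flint↔Onyx (Flint→Machine M1 1557 ops/s, Onyx→Machine M2 1693 ops/s) loses 1181.

Max total: 8904 ops/s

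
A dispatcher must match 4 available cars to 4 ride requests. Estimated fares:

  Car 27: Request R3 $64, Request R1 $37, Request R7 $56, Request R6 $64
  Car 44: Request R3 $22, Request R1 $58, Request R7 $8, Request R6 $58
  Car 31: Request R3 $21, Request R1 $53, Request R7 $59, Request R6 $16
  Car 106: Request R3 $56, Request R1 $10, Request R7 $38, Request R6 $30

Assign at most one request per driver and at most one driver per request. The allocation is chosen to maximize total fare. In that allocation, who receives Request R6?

Car 27 receives Request R6.

Optimal: Car 27→Request R6 ($64), Car 44→Request R1 ($58), Car 31→Request R7 ($59), Car 106→Request R3 ($56) — total 64+58+59+56 = $237.
Row-greedy (each driver in turn takes its best remaining request) gives $211, worse by 26.
Next-best assignment: Car 27→Request R7, Car 44→Request R6, Car 31→Request R1, Car 106→Request R3 = $223.
Car 27's own top request is Request R3 ($64), but forcing Car 27→Request R3 and reassigning the rest optimally gives only $213 — worse by 24.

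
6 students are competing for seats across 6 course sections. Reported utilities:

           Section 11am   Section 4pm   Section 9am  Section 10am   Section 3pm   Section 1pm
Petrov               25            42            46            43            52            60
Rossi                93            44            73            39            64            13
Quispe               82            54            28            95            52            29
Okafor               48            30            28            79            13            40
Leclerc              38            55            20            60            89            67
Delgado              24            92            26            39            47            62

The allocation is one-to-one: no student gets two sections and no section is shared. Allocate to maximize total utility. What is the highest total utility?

Optimal: Petrov→Section 1pm (60 points), Rossi→Section 9am (73 points), Quispe→Section 11am (82 points), Okafor→Section 10am (79 points), Leclerc→Section 3pm (89 points), Delgado→Section 4pm (92 points) — total 60+73+82+79+89+92 = 475 points.
Column-greedy (each section in turn goes to its best remaining student) gives 455 points, worse by 20.
Next-best assignment: Petrov→Section 1pm, Rossi→Section 11am, Quispe→Section 10am, Okafor→Section 9am, Leclerc→Section 3pm, Delgado→Section 4pm = 457 points.

Max total: 475 points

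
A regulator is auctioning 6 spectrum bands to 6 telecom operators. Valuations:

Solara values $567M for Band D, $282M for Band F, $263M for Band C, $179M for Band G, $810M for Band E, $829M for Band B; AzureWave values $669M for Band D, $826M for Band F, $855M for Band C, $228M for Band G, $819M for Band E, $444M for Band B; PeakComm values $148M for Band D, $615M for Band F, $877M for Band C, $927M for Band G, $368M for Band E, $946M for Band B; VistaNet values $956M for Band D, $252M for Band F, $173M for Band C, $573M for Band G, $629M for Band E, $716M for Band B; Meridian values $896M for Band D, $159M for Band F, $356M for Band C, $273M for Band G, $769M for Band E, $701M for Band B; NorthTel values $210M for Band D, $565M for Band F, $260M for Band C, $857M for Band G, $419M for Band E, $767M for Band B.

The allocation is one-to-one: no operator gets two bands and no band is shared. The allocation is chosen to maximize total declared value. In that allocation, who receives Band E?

This is the linear assignment problem.
Optimal: Solara→Band B ($829M), AzureWave→Band F ($826M), PeakComm→Band C ($877M), VistaNet→Band D ($956M), Meridian→Band E ($769M), NorthTel→Band G ($857M) — total 829+826+877+956+769+857 = $5114M.
Column-greedy (each band in turn goes to its best remaining operator) gives $5027M, worse by 87.
Meridian's own top band is Band D ($896M), but forcing Meridian→Band D and reassigning the rest optimally gives only $4982M — worse by 132.

Meridian receives Band E.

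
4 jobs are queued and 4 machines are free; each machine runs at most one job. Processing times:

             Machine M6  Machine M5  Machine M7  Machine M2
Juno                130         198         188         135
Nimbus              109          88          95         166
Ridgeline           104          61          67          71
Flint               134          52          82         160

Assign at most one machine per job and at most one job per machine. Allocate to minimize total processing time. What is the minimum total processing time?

Optimal: Juno→Machine M6 (130 min), Nimbus→Machine M7 (95 min), Ridgeline→Machine M2 (71 min), Flint→Machine M5 (52 min) — total 130+95+71+52 = 348 min.
Column-greedy (each machine in turn goes to its cheapest remaining job) gives 386 min, worse by 38.
Checked against all permutations: 348 min is optimal.

Min total: 348 min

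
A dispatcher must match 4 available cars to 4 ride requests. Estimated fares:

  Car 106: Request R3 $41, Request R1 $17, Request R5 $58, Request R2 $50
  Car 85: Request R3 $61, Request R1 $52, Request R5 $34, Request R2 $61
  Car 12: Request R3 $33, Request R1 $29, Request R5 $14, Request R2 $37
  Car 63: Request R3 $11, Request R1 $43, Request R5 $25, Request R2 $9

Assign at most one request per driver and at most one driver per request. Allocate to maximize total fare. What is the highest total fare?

Max total: $199

Optimal: Car 106→Request R5 ($58), Car 85→Request R3 ($61), Car 12→Request R2 ($37), Car 63→Request R1 ($43) — total 58+61+37+43 = $199.
Swapping Car 85↔Car 63 (Car 85→Request R1 $52, Car 63→Request R3 $11) loses 41.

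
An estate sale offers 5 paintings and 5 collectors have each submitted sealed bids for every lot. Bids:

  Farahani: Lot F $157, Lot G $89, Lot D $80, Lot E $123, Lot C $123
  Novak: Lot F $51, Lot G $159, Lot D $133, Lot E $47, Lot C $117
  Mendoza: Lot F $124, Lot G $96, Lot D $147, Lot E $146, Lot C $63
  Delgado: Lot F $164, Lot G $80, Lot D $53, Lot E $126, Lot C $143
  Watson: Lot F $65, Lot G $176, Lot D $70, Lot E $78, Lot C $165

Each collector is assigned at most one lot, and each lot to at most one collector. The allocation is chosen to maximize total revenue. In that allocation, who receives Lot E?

Farahani receives Lot E.

Optimal: Farahani→Lot E ($123), Novak→Lot G ($159), Mendoza→Lot D ($147), Delgado→Lot F ($164), Watson→Lot C ($165) — total 123+159+147+164+165 = $758.
Column-greedy (each lot in turn goes to its best remaining collector) gives $727, worse by 31.
Next-best assignment: Farahani→Lot F, Novak→Lot D, Mendoza→Lot E, Delgado→Lot C, Watson→Lot G = $755.
Swapping Mendoza↔Novak (Mendoza→Lot G $96, Novak→Lot D $133) loses 77.
Checked against all permutations: $758 is optimal.
Farahani's own top lot is Lot F ($157), but forcing Farahani→Lot F and reassigning the rest optimally gives only $755 — worse by 3.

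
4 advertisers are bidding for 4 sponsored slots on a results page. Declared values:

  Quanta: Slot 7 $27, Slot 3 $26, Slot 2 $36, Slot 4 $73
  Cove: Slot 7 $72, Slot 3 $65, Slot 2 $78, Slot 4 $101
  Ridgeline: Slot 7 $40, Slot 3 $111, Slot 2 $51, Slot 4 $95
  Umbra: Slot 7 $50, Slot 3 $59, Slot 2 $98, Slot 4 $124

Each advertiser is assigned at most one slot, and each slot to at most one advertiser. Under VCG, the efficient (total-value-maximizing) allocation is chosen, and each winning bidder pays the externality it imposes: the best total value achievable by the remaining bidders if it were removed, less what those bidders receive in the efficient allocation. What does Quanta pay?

Efficient allocation: Quanta→Slot 4 ($73), Cove→Slot 7 ($72), Ridgeline→Slot 3 ($111), Umbra→Slot 2 ($98); total welfare W = $354.
Quanta receives Slot 4 at value $73, so the others get W − 73 = $281.
Without Quanta: best allocation of the remaining 3 bidders over all 4 slots is Cove→Slot 2 ($78), Ridgeline→Slot 3 ($111), Umbra→Slot 4 ($124), total $313.
VCG payment = (others' best without Quanta) − (others' welfare with Quanta) = 313 − 281 = $32.

Quanta pays $32.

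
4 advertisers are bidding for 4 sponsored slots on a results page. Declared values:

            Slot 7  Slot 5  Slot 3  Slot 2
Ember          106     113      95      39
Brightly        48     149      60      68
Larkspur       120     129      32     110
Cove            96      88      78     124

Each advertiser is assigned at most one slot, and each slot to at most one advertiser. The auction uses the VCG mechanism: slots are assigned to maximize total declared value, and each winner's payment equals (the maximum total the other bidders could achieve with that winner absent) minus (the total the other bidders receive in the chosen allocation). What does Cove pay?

Cove pays $1.

Efficient allocation: Ember→Slot 3 ($95), Brightly→Slot 5 ($149), Larkspur→Slot 7 ($120), Cove→Slot 2 ($124); total welfare W = $488.
Cove receives Slot 2 at value $124, so the others get W − 124 = $364.
Without Cove: best allocation of the remaining 3 bidders over all 4 slots is Ember→Slot 7 ($106), Brightly→Slot 5 ($149), Larkspur→Slot 2 ($110), total $365.
VCG payment = (others' best without Cove) − (others' welfare with Cove) = 365 − 364 = $1.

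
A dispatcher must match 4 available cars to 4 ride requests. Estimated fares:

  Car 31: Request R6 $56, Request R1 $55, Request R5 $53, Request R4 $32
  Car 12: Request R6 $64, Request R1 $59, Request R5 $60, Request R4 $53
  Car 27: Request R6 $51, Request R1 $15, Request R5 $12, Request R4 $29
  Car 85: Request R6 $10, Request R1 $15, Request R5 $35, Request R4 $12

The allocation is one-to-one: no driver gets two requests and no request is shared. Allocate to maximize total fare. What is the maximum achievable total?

Optimal: Car 31→Request R1 ($55), Car 12→Request R4 ($53), Car 27→Request R6 ($51), Car 85→Request R5 ($35) — total 55+53+51+35 = $194.
Max-entry greedy (repeatedly take the single best remaining cell) gives $183, worse by 11.
Every other assignment is strictly worse.

Maximum total: $194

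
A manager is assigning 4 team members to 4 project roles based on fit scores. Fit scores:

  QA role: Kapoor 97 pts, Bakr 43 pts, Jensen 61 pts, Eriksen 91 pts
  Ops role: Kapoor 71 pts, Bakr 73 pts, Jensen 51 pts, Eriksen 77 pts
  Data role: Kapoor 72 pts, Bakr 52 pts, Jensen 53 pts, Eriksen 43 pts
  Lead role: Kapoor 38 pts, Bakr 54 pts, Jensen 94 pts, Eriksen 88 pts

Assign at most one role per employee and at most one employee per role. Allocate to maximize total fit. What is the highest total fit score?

Maximum total: 330 pts

This is the linear assignment problem.
Optimal: Kapoor→Data role (72 pts), Bakr→Ops role (73 pts), Jensen→Lead role (94 pts), Eriksen→QA role (91 pts) — total 72+73+94+91 = 330 pts.
Next-best assignment: Kapoor→QA role, Bakr→Data role, Jensen→Lead role, Eriksen→Ops role = 320 pts.
Swapping Eriksen↔Bakr (Eriksen→Ops role 77 pts, Bakr→QA role 43 pts) loses 44.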